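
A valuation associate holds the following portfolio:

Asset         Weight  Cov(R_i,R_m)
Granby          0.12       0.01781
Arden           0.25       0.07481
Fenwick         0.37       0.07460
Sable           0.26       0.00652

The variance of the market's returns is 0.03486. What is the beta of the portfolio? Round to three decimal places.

β_Granby = 0.01781 / 0.03486 = 0.5109
β_Arden = 0.07481 / 0.03486 = 2.1460
β_Fenwick = 0.07460 / 0.03486 = 2.1400
β_Sable = 0.00652 / 0.03486 = 0.1870
β_P = Σ w_i β_i = 0.12×0.5109 + 0.25×2.1460 + 0.37×2.1400 + 0.26×0.1870 = 1.4382

1.438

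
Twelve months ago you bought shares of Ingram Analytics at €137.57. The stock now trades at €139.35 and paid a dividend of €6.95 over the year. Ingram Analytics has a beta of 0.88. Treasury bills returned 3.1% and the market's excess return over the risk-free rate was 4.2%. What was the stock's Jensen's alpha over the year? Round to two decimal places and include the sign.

-0.45%

Realised HPR = (P1 + D1 − P0) / P0 = (139.35 + 6.95 − 137.57) / 137.57 = 8.73 / 137.57 = 6.3459%
CAPM required = R_f + β·MRP = 3.1% + 0.88 × 4.2% = 6.7960%
α = realised − required = 6.3459% − 6.7960% = -0.45%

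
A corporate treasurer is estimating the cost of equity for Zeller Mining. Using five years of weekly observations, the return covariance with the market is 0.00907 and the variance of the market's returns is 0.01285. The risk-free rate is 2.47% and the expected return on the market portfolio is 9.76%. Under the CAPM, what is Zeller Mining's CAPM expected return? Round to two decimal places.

7.62%

β = Cov(R_i, R_m) / Var(R_m) = 0.00907 / 0.01285 = 0.7058
MRP = 9.76% − 2.47% = 7.29%
E(R) = R_f + β × MRP = 2.47% + 0.7058 × 7.29% = 7.62%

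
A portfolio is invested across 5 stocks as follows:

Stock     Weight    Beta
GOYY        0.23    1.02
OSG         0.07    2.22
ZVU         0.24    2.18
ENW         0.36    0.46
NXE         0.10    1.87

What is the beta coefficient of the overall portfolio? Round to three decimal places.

1.266

β_P = Σ w_i β_i = 0.23×1.02 + 0.07×2.22 + 0.24×2.18 + 0.36×0.46 + 0.10×1.87 = 1.2658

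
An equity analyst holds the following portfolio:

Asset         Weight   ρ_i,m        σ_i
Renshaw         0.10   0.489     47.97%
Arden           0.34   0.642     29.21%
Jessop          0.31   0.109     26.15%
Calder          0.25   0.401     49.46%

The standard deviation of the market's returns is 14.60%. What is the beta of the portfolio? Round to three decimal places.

0.998

β_Renshaw = 0.489 × 47.97% / 14.60% = 1.6067
β_Arden = 0.642 × 29.21% / 14.60% = 1.2844
β_Jessop = 0.109 × 26.15% / 14.60% = 0.1952
β_Calder = 0.401 × 49.46% / 14.60% = 1.3585
β_P = Σ w_i β_i = 0.10×1.6067 + 0.34×1.2844 + 0.31×0.1952 + 0.25×1.3585 = 0.9975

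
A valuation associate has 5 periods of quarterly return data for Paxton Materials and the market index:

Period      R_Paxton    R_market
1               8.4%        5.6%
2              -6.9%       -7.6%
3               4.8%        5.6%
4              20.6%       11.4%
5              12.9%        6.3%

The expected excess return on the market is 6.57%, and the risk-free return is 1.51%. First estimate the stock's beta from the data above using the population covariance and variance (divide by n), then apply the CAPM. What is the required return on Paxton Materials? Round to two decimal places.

Mean R_i = (8.4 − 6.9 + 4.8 + 20.6 + 12.9) / 5 = 7.9600%
Mean R_m = (5.6 − 7.6 + 5.6 + 11.4 + 6.3) / 5 = 4.2600%
Σ(R_i − R̄_i)(R_m − R̄_m) = 272.9220  ⇒  Cov = 272.9220 / 5 = 54.5844
Σ(R_m − R̄_m)² = 199.3920  ⇒  Var(R_m) = 199.3920 / 5 = 39.8784
β = Cov / Var(R_m) = 54.5844 / 39.8784 = 1.3688
E(R) = R_f + β × MRP = 1.51% + 1.3688 × 6.57% = 10.50%

10.50%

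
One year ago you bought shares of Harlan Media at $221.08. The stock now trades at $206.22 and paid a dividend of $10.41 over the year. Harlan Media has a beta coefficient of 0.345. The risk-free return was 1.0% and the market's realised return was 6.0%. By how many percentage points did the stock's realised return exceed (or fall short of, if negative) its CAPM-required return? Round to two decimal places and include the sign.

-4.74%

Realised HPR = (P1 + D1 − P0) / P0 = (206.22 + 10.41 − 221.08) / 221.08 = -4.45 / 221.08 = -2.0128%
MRP = 6.0% − 1.0% = 5.00%
CAPM required = R_f + β·MRP = 1.0% + 0.345 × 5.0% = 2.7250%
α = realised − required = -2.0128% − 2.7250% = -4.74%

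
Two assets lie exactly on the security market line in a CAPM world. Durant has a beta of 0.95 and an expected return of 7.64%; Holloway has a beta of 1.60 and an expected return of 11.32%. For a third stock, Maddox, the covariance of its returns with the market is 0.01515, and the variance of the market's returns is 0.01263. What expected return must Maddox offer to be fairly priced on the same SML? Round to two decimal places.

9.05%

MRP = (11.32% − 7.64%) / (1.60 − 0.95) = 5.6615%
R_f = 7.64% − 0.95 × 5.6615% = 2.2616%
β_Maddox = Cov / Var(R_m) = 0.01515 / 0.01263 = 1.1995
E(R_Maddox) = R_f + β × MRP = 2.2616% + 1.1995 × 5.6615% = 9.05%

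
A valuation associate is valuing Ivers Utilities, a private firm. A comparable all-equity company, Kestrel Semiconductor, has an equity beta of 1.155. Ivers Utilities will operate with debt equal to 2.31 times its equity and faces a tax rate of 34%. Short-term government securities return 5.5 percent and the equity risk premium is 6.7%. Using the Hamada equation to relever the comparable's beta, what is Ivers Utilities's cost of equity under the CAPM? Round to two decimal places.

β_L = β_U × [1 + (1 − t)(D/E)] = 1.155 × [1 + (1 − 0.34) × 2.31]
    = 1.155 × [1 + 0.66 × 2.31] = 1.155 × 2.5246 = 2.9159
E(R) = R_f + β_L × MRP = 5.5% + 2.9159 × 6.7% = 25.04%

25.04%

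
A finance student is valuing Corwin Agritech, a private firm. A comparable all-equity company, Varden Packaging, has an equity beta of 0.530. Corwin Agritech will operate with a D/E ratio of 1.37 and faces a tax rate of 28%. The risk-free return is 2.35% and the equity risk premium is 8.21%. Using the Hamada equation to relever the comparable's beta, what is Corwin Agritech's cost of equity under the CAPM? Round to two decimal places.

10.99%

β_L = β_U × [1 + (1 − t)(D/E)] = 0.530 × [1 + (1 − 0.28) × 1.37]
    = 0.530 × [1 + 0.72 × 1.37] = 0.530 × 1.9864 = 1.0528
E(R) = R_f + β_L × MRP = 2.35% + 1.0528 × 8.21% = 10.99%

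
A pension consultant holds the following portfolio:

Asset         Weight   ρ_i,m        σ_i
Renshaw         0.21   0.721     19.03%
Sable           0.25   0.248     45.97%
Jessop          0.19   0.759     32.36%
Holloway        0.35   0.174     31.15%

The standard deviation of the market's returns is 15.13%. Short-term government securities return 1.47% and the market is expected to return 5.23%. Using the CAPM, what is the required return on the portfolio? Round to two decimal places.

β_Renshaw = 0.721 × 19.03% / 15.13% = 0.9068
β_Sable = 0.248 × 45.97% / 15.13% = 0.7535
β_Jessop = 0.759 × 32.36% / 15.13% = 1.6233
β_Holloway = 0.174 × 31.15% / 15.13% = 0.3582
β_P = Σ w_i β_i = 0.21×0.9068 + 0.25×0.7535 + 0.19×1.6233 + 0.35×0.3582 = 0.8126
MRP = 5.23% − 1.47% = 3.76%
E(R_P) = R_f + β_P × MRP = 1.47% + 0.8126 × 3.76% = 4.53%

4.53%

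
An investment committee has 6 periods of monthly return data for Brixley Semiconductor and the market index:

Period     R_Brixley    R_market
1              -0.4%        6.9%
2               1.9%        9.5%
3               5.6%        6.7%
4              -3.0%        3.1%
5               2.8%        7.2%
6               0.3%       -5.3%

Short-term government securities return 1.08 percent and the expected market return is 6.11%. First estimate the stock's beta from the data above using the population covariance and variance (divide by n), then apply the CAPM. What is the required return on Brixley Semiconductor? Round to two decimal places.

Mean R_i = (-0.4 + 1.9 + 5.6 − 3.0 + 2.8 + 0.3) / 6 = 1.2000%
Mean R_m = (6.9 + 9.5 + 6.7 + 3.1 + 7.2 − 5.3) / 6 = 4.6833%
Σ(R_i − R̄_i)(R_m − R̄_m) = 28.3600  ⇒  Cov = 28.3600 / 6 = 4.7267
Σ(R_m − R̄_m)² = 140.6883  ⇒  Var(R_m) = 140.6883 / 6 = 23.4481
β = Cov / Var(R_m) = 4.7267 / 23.4481 = 0.2016
MRP = 6.11% − 1.08% = 5.03%
E(R) = R_f + β × MRP = 1.08% + 0.2016 × 5.03% = 2.09%

2.09%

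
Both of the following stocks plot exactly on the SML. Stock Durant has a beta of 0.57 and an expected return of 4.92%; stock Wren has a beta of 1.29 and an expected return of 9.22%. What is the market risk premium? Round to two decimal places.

Both satisfy E(R) = R_f + β·MRP, so the slope of the SML is
MRP = (9.22% − 4.92%) / (1.29 − 0.57) = 4.30% / 0.72 = 5.9722%

5.97%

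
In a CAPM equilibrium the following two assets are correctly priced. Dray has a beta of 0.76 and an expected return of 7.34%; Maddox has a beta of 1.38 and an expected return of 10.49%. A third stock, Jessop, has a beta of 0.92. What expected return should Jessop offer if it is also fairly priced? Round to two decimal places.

8.15%

MRP (SML slope) = (10.49% − 7.34%) / (1.38 − 0.76) = 3.15% / 0.62 = 5.0806%
R_f (intercept) = 7.34% − 0.76 × 5.0806% = 3.4787%
E(R_Jessop) = R_f + β × MRP = 3.4787% + 0.92 × 5.0806% = 8.15%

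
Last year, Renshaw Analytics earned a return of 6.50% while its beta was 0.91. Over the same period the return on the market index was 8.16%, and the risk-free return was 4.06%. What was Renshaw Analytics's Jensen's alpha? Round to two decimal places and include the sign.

-1.29%

Market excess return = 8.16% − 4.06% = 4.10%
CAPM benchmark = R_f + β(R_m − R_f) = 4.06% + 0.91 × 4.10% = 7.7910%
α = actual − benchmark = 6.50% − 7.7910% = -1.29%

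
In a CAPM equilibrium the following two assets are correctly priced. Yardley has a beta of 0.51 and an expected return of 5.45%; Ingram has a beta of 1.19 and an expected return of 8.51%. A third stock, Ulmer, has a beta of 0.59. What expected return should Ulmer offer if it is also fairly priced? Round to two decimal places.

MRP (SML slope) = (8.51% − 5.45%) / (1.19 − 0.51) = 3.06% / 0.68 = 4.5000%
R_f (intercept) = 5.45% − 0.51 × 4.5000% = 3.1550%
E(R_Ulmer) = R_f + β × MRP = 3.1550% + 0.59 × 4.5000% = 5.81%

5.81%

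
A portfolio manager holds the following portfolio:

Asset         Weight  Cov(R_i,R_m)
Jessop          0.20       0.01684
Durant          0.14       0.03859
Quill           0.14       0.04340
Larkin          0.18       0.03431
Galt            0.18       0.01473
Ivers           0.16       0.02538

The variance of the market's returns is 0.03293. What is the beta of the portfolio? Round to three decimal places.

β_Jessop = 0.01684 / 0.03293 = 0.5114
β_Durant = 0.03859 / 0.03293 = 1.1719
β_Quill = 0.04340 / 0.03293 = 1.3179
β_Larkin = 0.03431 / 0.03293 = 1.0419
β_Galt = 0.01473 / 0.03293 = 0.4473
β_Ivers = 0.02538 / 0.03293 = 0.7707
β_P = Σ w_i β_i = 0.20×0.5114 + 0.14×1.1719 + 0.14×1.3179 + 0.18×1.0419 + 0.18×0.4473 + 0.16×0.7707 = 0.8422

0.842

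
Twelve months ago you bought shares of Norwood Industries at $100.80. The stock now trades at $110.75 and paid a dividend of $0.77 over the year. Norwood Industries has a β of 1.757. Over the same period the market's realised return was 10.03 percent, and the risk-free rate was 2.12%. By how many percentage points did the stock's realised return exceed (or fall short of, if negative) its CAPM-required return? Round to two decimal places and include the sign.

-5.38%

Realised HPR = (P1 + D1 − P0) / P0 = (110.75 + 0.77 − 100.80) / 100.80 = 10.72 / 100.80 = 10.6349%
MRP = 10.03% − 2.12% = 7.91%
CAPM required = R_f + β·MRP = 2.12% + 1.757 × 7.91% = 16.01787%
α = realised − required = 10.6349% − 16.01787% = -5.38%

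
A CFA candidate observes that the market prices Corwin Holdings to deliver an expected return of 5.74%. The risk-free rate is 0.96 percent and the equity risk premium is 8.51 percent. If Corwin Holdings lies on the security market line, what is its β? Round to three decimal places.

β = (E(R) − R_f) / MRP = (5.74% − 0.96%) / 8.51% = 4.78% / 8.51% = 0.562

0.562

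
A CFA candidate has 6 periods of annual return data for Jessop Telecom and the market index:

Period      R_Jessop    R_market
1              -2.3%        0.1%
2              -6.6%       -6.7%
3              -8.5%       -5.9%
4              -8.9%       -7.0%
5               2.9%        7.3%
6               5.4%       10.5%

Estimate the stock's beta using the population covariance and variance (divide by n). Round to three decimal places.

Mean R_i = (-2.3 − 6.6 − 8.5 − 8.9 + 2.9 + 5.4) / 6 = -3.0000%
Mean R_m = (0.1 − 6.7 − 5.9 − 7.0 + 7.3 + 10.5) / 6 = -0.2833%
Σ(R_i − R̄_i)(R_m − R̄_m) = 229.2100  ⇒  Cov = 229.2100 / 6 = 38.2017
Σ(R_m − R̄_m)² = 291.7683  ⇒  Var(R_m) = 291.7683 / 6 = 48.6281
β = Cov / Var(R_m) = 38.2017 / 48.6281 = 0.7856

0.786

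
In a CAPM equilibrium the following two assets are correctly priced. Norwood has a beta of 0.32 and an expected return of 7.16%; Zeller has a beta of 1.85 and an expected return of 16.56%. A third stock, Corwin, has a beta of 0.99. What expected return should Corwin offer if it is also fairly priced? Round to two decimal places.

MRP (SML slope) = (16.56% − 7.16%) / (1.85 − 0.32) = 9.40% / 1.53 = 6.1438%
R_f (intercept) = 7.16% − 0.32 × 6.1438% = 5.1940%
E(R_Corwin) = R_f + β × MRP = 5.1940% + 0.99 × 6.1438% = 11.28%

11.28%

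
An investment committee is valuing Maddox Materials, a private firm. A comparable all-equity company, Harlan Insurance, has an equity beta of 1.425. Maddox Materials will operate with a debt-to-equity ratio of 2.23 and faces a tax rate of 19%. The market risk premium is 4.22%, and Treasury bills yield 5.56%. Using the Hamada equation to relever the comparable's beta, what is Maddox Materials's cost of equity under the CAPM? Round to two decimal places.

β_L = β_U × [1 + (1 − t)(D/E)] = 1.425 × [1 + (1 − 0.19) × 2.23]
    = 1.425 × [1 + 0.81 × 2.23] = 1.425 × 2.8063 = 3.9990
E(R) = R_f + β_L × MRP = 5.56% + 3.9990 × 4.22% = 22.44%

22.44%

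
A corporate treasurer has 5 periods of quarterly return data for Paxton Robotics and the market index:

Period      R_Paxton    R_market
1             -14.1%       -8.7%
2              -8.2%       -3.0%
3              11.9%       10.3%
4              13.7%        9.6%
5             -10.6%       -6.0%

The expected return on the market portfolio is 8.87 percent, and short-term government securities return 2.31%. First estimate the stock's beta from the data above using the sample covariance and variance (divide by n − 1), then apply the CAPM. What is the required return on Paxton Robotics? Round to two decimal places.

11.97%

Mean R_i = (-14.1 − 8.2 + 11.9 + 13.7 − 10.6) / 5 = -1.4600%
Mean R_m = (-8.7 − 3.0 + 10.3 + 9.6 − 6.0) / 5 = 0.4400%
Σ(R_i − R̄_i)(R_m − R̄_m) = 468.1720  ⇒  Cov = 468.1720 / 4 = 117.0430
Σ(R_m − R̄_m)² = 317.9720  ⇒  Var(R_m) = 317.9720 / 4 = 79.4930
β = Cov / Var(R_m) = 117.0430 / 79.4930 = 1.4724
MRP = 8.87% − 2.31% = 6.56%
E(R) = R_f + β × MRP = 2.31% + 1.4724 × 6.56% = 11.97%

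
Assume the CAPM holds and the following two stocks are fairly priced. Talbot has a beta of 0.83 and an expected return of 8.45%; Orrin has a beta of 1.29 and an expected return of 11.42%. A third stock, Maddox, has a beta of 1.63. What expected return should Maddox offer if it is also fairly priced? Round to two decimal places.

13.62%

MRP (SML slope) = (11.42% − 8.45%) / (1.29 − 0.83) = 2.97% / 0.46 = 6.4565%
R_f (intercept) = 8.45% − 0.83 × 6.4565% = 3.0911%
E(R_Maddox) = R_f + β × MRP = 3.0911% + 1.63 × 6.4565% = 13.62%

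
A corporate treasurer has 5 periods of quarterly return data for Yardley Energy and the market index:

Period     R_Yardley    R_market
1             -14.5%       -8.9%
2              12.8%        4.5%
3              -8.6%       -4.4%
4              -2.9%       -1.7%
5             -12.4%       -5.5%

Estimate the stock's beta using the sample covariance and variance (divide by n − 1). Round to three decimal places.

Mean R_i = (-14.5 + 12.8 − 8.6 − 2.9 − 12.4) / 5 = -5.1200%
Mean R_m = (-8.9 + 4.5 − 4.4 − 1.7 − 5.5) / 5 = -3.2000%
Σ(R_i − R̄_i)(R_m − R̄_m) = 215.7000  ⇒  Cov = 215.7000 / 4 = 53.9250
Σ(R_m − R̄_m)² = 100.7600  ⇒  Var(R_m) = 100.7600 / 4 = 25.1900
β = Cov / Var(R_m) = 53.9250 / 25.1900 = 2.1407

2.141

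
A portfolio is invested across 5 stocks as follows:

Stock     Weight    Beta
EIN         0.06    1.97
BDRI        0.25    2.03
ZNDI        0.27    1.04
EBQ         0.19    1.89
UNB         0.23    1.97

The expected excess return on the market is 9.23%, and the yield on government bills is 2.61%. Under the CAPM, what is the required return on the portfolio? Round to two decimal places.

18.47%

β_P = Σ w_i β_i = 0.06×1.97 + 0.25×2.03 + 0.27×1.04 + 0.19×1.89 + 0.23×1.97 = 1.7187
E(R_P) = R_f + β_P × MRP = 2.61% + 1.7187 × 9.23% = 18.47%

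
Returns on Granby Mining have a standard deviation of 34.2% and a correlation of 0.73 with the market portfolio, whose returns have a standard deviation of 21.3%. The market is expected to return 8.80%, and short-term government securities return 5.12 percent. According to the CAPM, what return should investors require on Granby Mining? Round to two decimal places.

9.43%

β = ρ × σ_i / σ_m = 0.73 × 34.2% / 21.3% = 1.1721
MRP = 8.80% − 5.12% = 3.68%
E(R) = 5.12% + 1.1721 × 3.68% = 9.43%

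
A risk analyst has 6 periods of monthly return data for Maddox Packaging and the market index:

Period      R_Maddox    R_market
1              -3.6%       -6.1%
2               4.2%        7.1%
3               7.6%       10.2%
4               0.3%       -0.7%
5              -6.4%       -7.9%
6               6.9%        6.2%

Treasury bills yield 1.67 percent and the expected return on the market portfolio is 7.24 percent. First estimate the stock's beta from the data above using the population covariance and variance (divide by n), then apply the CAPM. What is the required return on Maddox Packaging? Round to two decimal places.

5.83%

Mean R_i = (-3.6 + 4.2 + 7.6 + 0.3 − 6.4 + 6.9) / 6 = 1.5000%
Mean R_m = (-6.1 + 7.1 + 10.2 − 0.7 − 7.9 + 6.2) / 6 = 1.4667%
Σ(R_i − R̄_i)(R_m − R̄_m) = 209.2300  ⇒  Cov = 209.2300 / 6 = 34.8717
Σ(R_m − R̄_m)² = 280.0933  ⇒  Var(R_m) = 280.0933 / 6 = 46.6822
β = Cov / Var(R_m) = 34.8717 / 46.6822 = 0.7470
MRP = 7.24% − 1.67% = 5.57%
E(R) = R_f + β × MRP = 1.67% + 0.7470 × 5.57% = 5.83%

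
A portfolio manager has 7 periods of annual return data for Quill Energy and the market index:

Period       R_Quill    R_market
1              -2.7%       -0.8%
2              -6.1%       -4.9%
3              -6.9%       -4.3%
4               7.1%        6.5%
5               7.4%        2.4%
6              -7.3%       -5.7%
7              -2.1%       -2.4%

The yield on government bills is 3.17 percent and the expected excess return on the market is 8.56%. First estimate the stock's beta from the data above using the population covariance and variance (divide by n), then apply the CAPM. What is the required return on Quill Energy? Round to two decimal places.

14.72%

Mean R_i = (-2.7 − 6.1 − 6.9 + 7.1 + 7.4 − 7.3 − 2.1) / 7 = -1.5143%
Mean R_m = (-0.8 − 4.9 − 4.3 + 6.5 + 2.4 − 5.7 − 2.4) / 7 = -1.3143%
Σ(R_i − R̄_i)(R_m − R̄_m) = 158.3486  ⇒  Cov = 158.3486 / 7 = 22.6212
Σ(R_m − R̄_m)² = 117.3086  ⇒  Var(R_m) = 117.3086 / 7 = 16.7584
β = Cov / Var(R_m) = 22.6212 / 16.7584 = 1.3498
E(R) = R_f + β × MRP = 3.17% + 1.3498 × 8.56% = 14.72%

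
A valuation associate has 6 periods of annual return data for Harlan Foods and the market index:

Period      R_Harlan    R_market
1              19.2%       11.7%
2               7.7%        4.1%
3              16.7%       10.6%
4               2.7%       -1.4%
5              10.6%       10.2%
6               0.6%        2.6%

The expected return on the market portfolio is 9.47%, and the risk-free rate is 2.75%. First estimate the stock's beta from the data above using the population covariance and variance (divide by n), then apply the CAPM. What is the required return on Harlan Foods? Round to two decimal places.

11.20%

Mean R_i = (19.2 + 7.7 + 16.7 + 2.7 + 10.6 + 0.6) / 6 = 9.5833%
Mean R_m = (11.7 + 4.1 + 10.6 − 1.4 + 10.2 + 2.6) / 6 = 6.3000%
Σ(R_i − R̄_i)(R_m − R̄_m) = 176.8800  ⇒  Cov = 176.8800 / 6 = 29.4800
Σ(R_m − R̄_m)² = 140.6800  ⇒  Var(R_m) = 140.6800 / 6 = 23.4467
β = Cov / Var(R_m) = 29.4800 / 23.4467 = 1.2573
MRP = 9.47% − 2.75% = 6.72%
E(R) = R_f + β × MRP = 2.75% + 1.2573 × 6.72% = 11.20%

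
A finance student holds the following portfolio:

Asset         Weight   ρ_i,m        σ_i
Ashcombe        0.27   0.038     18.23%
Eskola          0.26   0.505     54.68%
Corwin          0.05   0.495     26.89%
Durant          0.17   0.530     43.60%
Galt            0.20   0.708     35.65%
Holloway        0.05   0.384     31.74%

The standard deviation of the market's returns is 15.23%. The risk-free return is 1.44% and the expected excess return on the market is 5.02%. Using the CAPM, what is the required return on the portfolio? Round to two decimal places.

7.25%

β_Ashcombe = 0.038 × 18.23% / 15.23% = 0.0455
β_Eskola = 0.505 × 54.68% / 15.23% = 1.8131
β_Corwin = 0.495 × 26.89% / 15.23% = 0.8740
β_Durant = 0.530 × 43.60% / 15.23% = 1.5173
β_Galt = 0.708 × 35.65% / 15.23% = 1.6573
β_Holloway = 0.384 × 31.74% / 15.23% = 0.8003
β_P = Σ w_i β_i = 0.27×0.0455 + 0.26×1.8131 + 0.05×0.8740 + 0.17×1.5173 + 0.20×1.6573 + 0.05×0.8003 = 1.1568
E(R_P) = R_f + β_P × MRP = 1.44% + 1.1568 × 5.02% = 7.25%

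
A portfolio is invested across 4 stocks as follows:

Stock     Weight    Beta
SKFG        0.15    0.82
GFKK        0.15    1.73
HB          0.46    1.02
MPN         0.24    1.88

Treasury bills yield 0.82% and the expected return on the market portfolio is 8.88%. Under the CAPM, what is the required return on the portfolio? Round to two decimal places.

β_P = Σ w_i β_i = 0.15×0.82 + 0.15×1.73 + 0.46×1.02 + 0.24×1.88 = 1.3029
MRP = 8.88% − 0.82% = 8.06%
E(R_P) = R_f + β_P × MRP = 0.82% + 1.3029 × 8.06% = 11.32%

11.32%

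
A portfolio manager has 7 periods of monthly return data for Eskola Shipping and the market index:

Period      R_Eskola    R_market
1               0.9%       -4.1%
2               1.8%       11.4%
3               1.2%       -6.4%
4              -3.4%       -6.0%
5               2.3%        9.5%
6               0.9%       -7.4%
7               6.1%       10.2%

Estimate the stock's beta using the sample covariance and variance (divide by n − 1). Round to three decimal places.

0.208

Mean R_i = (0.9 + 1.8 + 1.2 − 3.4 + 2.3 + 0.9 + 6.1) / 7 = 1.4000%
Mean R_m = (-4.1 + 11.4 − 6.4 − 6.0 + 9.5 − 7.4 + 10.2) / 7 = 1.0286%
Σ(R_i − R̄_i)(R_m − R̄_m) = 96.8800  ⇒  Cov = 96.8800 / 6 = 16.1467
Σ(R_m − R̄_m)² = 465.3743  ⇒  Var(R_m) = 465.3743 / 6 = 77.5624
β = Cov / Var(R_m) = 16.1467 / 77.5624 = 0.2082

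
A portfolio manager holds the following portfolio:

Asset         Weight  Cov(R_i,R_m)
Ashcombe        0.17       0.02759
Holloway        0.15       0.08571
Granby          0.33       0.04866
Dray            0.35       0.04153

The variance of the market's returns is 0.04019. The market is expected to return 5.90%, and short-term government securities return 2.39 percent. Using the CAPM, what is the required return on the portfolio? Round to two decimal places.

β_Ashcombe = 0.02759 / 0.04019 = 0.6865
β_Holloway = 0.08571 / 0.04019 = 2.1326
β_Granby = 0.04866 / 0.04019 = 1.2107
β_Dray = 0.04153 / 0.04019 = 1.0333
β_P = Σ w_i β_i = 0.17×0.6865 + 0.15×2.1326 + 0.33×1.2107 + 0.35×1.0333 = 1.1978
MRP = 5.90% − 2.39% = 3.51%
E(R_P) = R_f + β_P × MRP = 2.39% + 1.1978 × 3.51% = 6.59%

6.59%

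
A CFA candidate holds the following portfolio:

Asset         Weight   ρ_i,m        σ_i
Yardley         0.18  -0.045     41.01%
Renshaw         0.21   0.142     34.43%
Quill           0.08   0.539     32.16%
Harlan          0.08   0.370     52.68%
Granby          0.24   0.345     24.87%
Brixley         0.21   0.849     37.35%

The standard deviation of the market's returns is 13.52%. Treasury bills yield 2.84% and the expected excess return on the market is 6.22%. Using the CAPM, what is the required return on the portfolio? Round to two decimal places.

β_Yardley = -0.045 × 41.01% / 13.52% = -0.1365
β_Renshaw = 0.142 × 34.43% / 13.52% = 0.3616
β_Quill = 0.539 × 32.16% / 13.52% = 1.2821
β_Harlan = 0.370 × 52.68% / 13.52% = 1.4417
β_Granby = 0.345 × 24.87% / 13.52% = 0.6346
β_Brixley = 0.849 × 37.35% / 13.52% = 2.3454
β_P = Σ w_i β_i = 0.18×-0.1365 + 0.21×0.3616 + 0.08×1.2821 + 0.08×1.4417 + 0.24×0.6346 + 0.21×2.3454 = 0.9141
E(R_P) = R_f + β_P × MRP = 2.84% + 0.9141 × 6.22% = 8.53%

8.53%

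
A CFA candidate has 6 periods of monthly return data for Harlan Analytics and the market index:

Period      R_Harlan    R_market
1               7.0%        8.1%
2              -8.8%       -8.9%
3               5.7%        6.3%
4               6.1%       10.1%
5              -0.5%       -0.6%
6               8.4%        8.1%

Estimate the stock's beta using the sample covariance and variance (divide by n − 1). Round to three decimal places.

0.880

Mean R_i = (7.0 − 8.8 + 5.7 + 6.1 − 0.5 + 8.4) / 6 = 2.9833%
Mean R_m = (8.1 − 8.9 + 6.3 + 10.1 − 0.6 + 8.1) / 6 = 3.8500%
Σ(R_i − R̄_i)(R_m − R̄_m) = 231.9650  ⇒  Cov = 231.9650 / 5 = 46.3930
Σ(R_m − R̄_m)² = 263.5550  ⇒  Var(R_m) = 263.5550 / 5 = 52.7110
β = Cov / Var(R_m) = 46.3930 / 52.7110 = 0.8801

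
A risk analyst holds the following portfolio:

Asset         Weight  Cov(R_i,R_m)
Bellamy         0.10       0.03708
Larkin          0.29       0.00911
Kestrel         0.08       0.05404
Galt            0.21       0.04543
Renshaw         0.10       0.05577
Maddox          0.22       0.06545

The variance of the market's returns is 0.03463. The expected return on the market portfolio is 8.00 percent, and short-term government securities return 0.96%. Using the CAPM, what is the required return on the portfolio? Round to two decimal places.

9.13%

β_Bellamy = 0.03708 / 0.03463 = 1.0707
β_Larkin = 0.00911 / 0.03463 = 0.2631
β_Kestrel = 0.05404 / 0.03463 = 1.5605
β_Galt = 0.04543 / 0.03463 = 1.3119
β_Renshaw = 0.05577 / 0.03463 = 1.6105
β_Maddox = 0.06545 / 0.03463 = 1.8900
β_P = Σ w_i β_i = 0.10×1.0707 + 0.29×0.2631 + 0.08×1.5605 + 0.21×1.3119 + 0.10×1.6105 + 0.22×1.8900 = 1.1606
MRP = 8.00% − 0.96% = 7.04%
E(R_P) = R_f + β_P × MRP = 0.96% + 1.1606 × 7.04% = 9.13%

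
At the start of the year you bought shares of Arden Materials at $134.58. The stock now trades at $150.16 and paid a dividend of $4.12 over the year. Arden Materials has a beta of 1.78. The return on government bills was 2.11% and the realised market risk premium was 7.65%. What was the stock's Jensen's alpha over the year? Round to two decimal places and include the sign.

Realised HPR = (P1 + D1 − P0) / P0 = (150.16 + 4.12 − 134.58) / 134.58 = 19.70 / 134.58 = 14.6381%
CAPM required = R_f + β·MRP = 2.11% + 1.78 × 7.65% = 15.7270%
α = realised − required = 14.6381% − 15.7270% = -1.09%

-1.09%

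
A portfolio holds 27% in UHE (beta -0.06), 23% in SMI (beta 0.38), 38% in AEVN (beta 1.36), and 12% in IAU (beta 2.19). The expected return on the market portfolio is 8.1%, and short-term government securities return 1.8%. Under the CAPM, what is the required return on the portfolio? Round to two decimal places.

7.16%

β_P = Σ w_i β_i = 0.27×-0.06 + 0.23×0.38 + 0.38×1.36 + 0.12×2.19 = 0.8508
MRP = 8.1% − 1.8% = 6.30%
E(R_P) = R_f + β_P × MRP = 1.8% + 0.8508 × 6.3% = 7.16%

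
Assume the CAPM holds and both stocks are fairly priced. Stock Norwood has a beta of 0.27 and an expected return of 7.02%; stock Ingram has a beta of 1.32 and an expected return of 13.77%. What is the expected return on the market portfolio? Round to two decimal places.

Both satisfy E(R) = R_f + β·MRP, so the slope of the SML is
MRP = (13.77% − 7.02%) / (1.32 − 0.27) = 6.75% / 1.05 = 6.4286%
R_f = E(R_Norwood) − β_Norwood·MRP = 7.02% − 0.27 × 6.4286% = 5.2843%
E(R_m) = R_f + MRP = 5.2843% + 6.4286% = 11.71%

11.71%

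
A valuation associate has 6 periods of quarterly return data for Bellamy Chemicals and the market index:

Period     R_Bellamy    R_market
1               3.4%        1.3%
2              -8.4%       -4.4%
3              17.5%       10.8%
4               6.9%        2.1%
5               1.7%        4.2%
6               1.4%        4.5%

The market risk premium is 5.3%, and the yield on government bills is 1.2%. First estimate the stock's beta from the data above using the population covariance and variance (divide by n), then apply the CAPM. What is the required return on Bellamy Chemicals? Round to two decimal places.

Mean R_i = (3.4 − 8.4 + 17.5 + 6.9 + 1.7 + 1.4) / 6 = 3.7500%
Mean R_m = (1.3 − 4.4 + 10.8 + 2.1 + 4.2 + 4.5) / 6 = 3.0833%
Σ(R_i − R̄_i)(R_m − R̄_m) = 188.9350  ⇒  Cov = 188.9350 / 6 = 31.4892
Σ(R_m − R̄_m)² = 122.9483  ⇒  Var(R_m) = 122.9483 / 6 = 20.4914
β = Cov / Var(R_m) = 31.4892 / 20.4914 = 1.5367
E(R) = R_f + β × MRP = 1.2% + 1.5367 × 5.3% = 9.34%

9.34%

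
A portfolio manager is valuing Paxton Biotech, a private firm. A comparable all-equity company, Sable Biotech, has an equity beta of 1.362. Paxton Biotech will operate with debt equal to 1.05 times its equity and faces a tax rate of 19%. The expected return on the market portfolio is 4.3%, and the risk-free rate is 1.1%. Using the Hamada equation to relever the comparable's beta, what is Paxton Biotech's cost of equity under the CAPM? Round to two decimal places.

9.17%

β_L = β_U × [1 + (1 − t)(D/E)] = 1.362 × [1 + (1 − 0.19) × 1.05]
    = 1.362 × [1 + 0.81 × 1.05] = 1.362 × 1.8505 = 2.5204
MRP = 4.3% − 1.1% = 3.20%
E(R) = R_f + β_L × MRP = 1.1% + 2.5204 × 3.2% = 9.17%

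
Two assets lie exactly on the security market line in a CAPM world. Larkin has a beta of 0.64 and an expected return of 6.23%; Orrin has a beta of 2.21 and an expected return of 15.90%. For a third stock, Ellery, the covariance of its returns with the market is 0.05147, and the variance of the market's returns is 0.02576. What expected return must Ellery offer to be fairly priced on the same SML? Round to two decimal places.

MRP = (15.90% − 6.23%) / (2.21 − 0.64) = 6.1592%
R_f = 6.23% − 0.64 × 6.1592% = 2.2881%
β_Ellery = Cov / Var(R_m) = 0.05147 / 0.02576 = 1.9981
E(R_Ellery) = R_f + β × MRP = 2.2881% + 1.9981 × 6.1592% = 14.59%

14.59%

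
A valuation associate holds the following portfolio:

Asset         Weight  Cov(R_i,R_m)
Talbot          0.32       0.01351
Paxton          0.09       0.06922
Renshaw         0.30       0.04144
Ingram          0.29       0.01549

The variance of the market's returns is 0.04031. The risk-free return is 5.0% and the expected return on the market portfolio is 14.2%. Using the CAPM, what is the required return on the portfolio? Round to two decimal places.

11.27%

β_Talbot = 0.01351 / 0.04031 = 0.3352
β_Paxton = 0.06922 / 0.04031 = 1.7172
β_Renshaw = 0.04144 / 0.04031 = 1.0280
β_Ingram = 0.01549 / 0.04031 = 0.3843
β_P = Σ w_i β_i = 0.32×0.3352 + 0.09×1.7172 + 0.30×1.0280 + 0.29×0.3843 = 0.6817
MRP = 14.2% − 5.0% = 9.20%
E(R_P) = R_f + β_P × MRP = 5.0% + 0.6817 × 9.2% = 11.27%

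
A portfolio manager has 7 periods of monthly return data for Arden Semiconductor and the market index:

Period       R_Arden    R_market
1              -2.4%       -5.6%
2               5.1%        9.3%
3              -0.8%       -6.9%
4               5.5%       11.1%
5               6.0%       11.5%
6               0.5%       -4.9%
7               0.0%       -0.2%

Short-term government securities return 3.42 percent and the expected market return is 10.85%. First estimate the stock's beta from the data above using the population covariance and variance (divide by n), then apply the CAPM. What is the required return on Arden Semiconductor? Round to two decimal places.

6.38%

Mean R_i = (-2.4 + 5.1 − 0.8 + 5.5 + 6.0 + 0.5 + 0.0) / 7 = 1.9857%
Mean R_m = (-5.6 + 9.3 − 6.9 + 11.1 + 11.5 − 4.9 − 0.2) / 7 = 2.0429%
Σ(R_i − R̄_i)(R_m − R̄_m) = 165.5943  ⇒  Cov = 165.5943 / 7 = 23.6563
Σ(R_m − R̄_m)² = 415.7571  ⇒  Var(R_m) = 415.7571 / 7 = 59.3939
β = Cov / Var(R_m) = 23.6563 / 59.3939 = 0.3983
MRP = 10.85% − 3.42% = 7.43%
E(R) = R_f + β × MRP = 3.42% + 0.3983 × 7.43% = 6.38%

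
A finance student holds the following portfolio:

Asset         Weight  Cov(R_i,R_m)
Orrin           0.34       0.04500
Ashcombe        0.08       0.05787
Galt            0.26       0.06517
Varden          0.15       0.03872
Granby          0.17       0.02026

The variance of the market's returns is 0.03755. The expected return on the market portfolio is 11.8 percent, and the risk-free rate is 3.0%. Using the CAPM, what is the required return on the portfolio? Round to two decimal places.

β_Orrin = 0.04500 / 0.03755 = 1.1984
β_Ashcombe = 0.05787 / 0.03755 = 1.5411
β_Galt = 0.06517 / 0.03755 = 1.7356
β_Varden = 0.03872 / 0.03755 = 1.0312
β_Granby = 0.02026 / 0.03755 = 0.5395
β_P = Σ w_i β_i = 0.34×1.1984 + 0.08×1.5411 + 0.26×1.7356 + 0.15×1.0312 + 0.17×0.5395 = 1.2284
MRP = 11.8% − 3.0% = 8.80%
E(R_P) = R_f + β_P × MRP = 3.0% + 1.2284 × 8.8% = 13.81%

13.81%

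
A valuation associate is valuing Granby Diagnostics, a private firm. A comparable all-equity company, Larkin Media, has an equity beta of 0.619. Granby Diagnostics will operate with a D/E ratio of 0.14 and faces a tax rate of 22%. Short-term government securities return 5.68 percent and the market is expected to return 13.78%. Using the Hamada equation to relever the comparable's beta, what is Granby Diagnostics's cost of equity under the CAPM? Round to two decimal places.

β_L = β_U × [1 + (1 − t)(D/E)] = 0.619 × [1 + (1 − 0.22) × 0.14]
    = 0.619 × [1 + 0.78 × 0.14] = 0.619 × 1.1092 = 0.6866
MRP = 13.78% − 5.68% = 8.10%
E(R) = R_f + β_L × MRP = 5.68% + 0.6866 × 8.10% = 11.24%

11.24%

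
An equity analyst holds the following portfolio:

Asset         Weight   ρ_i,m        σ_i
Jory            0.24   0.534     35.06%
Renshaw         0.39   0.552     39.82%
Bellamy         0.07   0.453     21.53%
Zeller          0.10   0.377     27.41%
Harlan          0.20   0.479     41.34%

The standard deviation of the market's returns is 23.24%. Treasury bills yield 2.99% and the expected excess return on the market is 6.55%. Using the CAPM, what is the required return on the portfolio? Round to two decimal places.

β_Jory = 0.534 × 35.06% / 23.24% = 0.8056
β_Renshaw = 0.552 × 39.82% / 23.24% = 0.9458
β_Bellamy = 0.453 × 21.53% / 23.24% = 0.4197
β_Zeller = 0.377 × 27.41% / 23.24% = 0.4446
β_Harlan = 0.479 × 41.34% / 23.24% = 0.8521
β_P = Σ w_i β_i = 0.24×0.8056 + 0.39×0.9458 + 0.07×0.4197 + 0.10×0.4446 + 0.20×0.8521 = 0.8065
E(R_P) = R_f + β_P × MRP = 2.99% + 0.8065 × 6.55% = 8.27%

8.27%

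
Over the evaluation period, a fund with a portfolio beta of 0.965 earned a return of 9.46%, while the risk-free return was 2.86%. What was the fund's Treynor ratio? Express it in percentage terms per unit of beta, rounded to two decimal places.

Treynor = (R_P − R_f) / β_P = (9.46% − 2.86%) / 0.9650 = 6.60% / 0.9650 = 6.84%

6.84%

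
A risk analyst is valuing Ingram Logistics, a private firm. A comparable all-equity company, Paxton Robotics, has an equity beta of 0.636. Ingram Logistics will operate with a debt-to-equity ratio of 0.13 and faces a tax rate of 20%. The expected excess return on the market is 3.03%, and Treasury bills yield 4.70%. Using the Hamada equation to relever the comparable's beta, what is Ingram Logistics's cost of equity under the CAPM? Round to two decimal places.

6.83%

β_L = β_U × [1 + (1 − t)(D/E)] = 0.636 × [1 + (1 − 0.20) × 0.13]
    = 0.636 × [1 + 0.80 × 0.13] = 0.636 × 1.1040 = 0.7021
E(R) = R_f + β_L × MRP = 4.70% + 0.7021 × 3.03% = 6.83%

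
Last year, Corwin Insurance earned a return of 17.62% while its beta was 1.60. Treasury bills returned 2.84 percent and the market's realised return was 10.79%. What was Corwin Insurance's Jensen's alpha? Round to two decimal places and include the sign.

Market excess return = 10.79% − 2.84% = 7.95%
CAPM benchmark = R_f + β(R_m − R_f) = 2.84% + 1.60 × 7.95% = 15.5600%
α = actual − benchmark = 17.62% − 15.5600% = +2.06%

+2.06%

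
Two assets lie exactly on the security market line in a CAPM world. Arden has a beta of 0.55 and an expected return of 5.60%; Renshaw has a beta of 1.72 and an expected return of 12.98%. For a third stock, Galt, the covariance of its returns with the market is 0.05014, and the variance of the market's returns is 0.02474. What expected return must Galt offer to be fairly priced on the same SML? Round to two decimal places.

14.91%

MRP = (12.98% − 5.60%) / (1.72 − 0.55) = 6.3077%
R_f = 5.60% − 0.55 × 6.3077% = 2.1308%
β_Galt = Cov / Var(R_m) = 0.05014 / 0.02474 = 2.0267
E(R_Galt) = R_f + β × MRP = 2.1308% + 2.0267 × 6.3077% = 14.91%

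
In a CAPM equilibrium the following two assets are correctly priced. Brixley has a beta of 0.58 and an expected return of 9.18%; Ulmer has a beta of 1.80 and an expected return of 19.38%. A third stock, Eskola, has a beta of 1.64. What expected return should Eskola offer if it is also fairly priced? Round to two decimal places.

MRP (SML slope) = (19.38% − 9.18%) / (1.80 − 0.58) = 10.20% / 1.22 = 8.3607%
R_f (intercept) = 9.18% − 0.58 × 8.3607% = 4.3308%
E(R_Eskola) = R_f + β × MRP = 4.3308% + 1.64 × 8.3607% = 18.04%

18.04%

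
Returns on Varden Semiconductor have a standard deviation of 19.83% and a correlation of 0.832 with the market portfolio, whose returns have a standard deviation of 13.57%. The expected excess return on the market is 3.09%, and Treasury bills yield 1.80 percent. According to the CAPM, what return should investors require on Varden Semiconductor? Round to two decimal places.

β = ρ × σ_i / σ_m = 0.832 × 19.83% / 13.57% = 1.2158
E(R) = 1.80% + 1.2158 × 3.09% = 5.56%

5.56%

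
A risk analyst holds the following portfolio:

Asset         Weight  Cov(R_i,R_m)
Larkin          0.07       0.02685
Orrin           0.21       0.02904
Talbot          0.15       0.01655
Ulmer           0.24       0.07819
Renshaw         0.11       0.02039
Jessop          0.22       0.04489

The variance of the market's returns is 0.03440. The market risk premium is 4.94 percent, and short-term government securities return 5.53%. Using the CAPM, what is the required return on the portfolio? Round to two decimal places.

11.47%

β_Larkin = 0.02685 / 0.03440 = 0.7805
β_Orrin = 0.02904 / 0.03440 = 0.8442
β_Talbot = 0.01655 / 0.03440 = 0.4811
β_Ulmer = 0.07819 / 0.03440 = 2.2730
β_Renshaw = 0.02039 / 0.03440 = 0.5927
β_Jessop = 0.04489 / 0.03440 = 1.3049
β_P = Σ w_i β_i = 0.07×0.7805 + 0.21×0.8442 + 0.15×0.4811 + 0.24×2.2730 + 0.11×0.5927 + 0.22×1.3049 = 1.2019
E(R_P) = R_f + β_P × MRP = 5.53% + 1.2019 × 4.94% = 11.47%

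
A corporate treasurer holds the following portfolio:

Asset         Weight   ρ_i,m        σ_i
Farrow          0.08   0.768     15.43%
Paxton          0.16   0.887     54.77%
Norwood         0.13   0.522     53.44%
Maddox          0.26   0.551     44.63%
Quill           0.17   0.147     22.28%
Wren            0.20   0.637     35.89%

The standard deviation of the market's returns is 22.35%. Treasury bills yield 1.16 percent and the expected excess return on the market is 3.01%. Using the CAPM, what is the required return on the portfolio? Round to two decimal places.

4.37%

β_Farrow = 0.768 × 15.43% / 22.35% = 0.5302
β_Paxton = 0.887 × 54.77% / 22.35% = 2.1736
β_Norwood = 0.522 × 53.44% / 22.35% = 1.2481
β_Maddox = 0.551 × 44.63% / 22.35% = 1.1003
β_Quill = 0.147 × 22.28% / 22.35% = 0.1465
β_Wren = 0.637 × 35.89% / 22.35% = 1.0229
β_P = Σ w_i β_i = 0.08×0.5302 + 0.16×2.1736 + 0.13×1.2481 + 0.26×1.1003 + 0.17×0.1465 + 0.20×1.0229 = 1.0680
E(R_P) = R_f + β_P × MRP = 1.16% + 1.0680 × 3.01% = 4.37%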